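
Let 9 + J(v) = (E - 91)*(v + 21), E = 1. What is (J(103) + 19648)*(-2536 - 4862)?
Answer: -62727642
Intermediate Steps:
J(v) = -1899 - 90*v (J(v) = -9 + (1 - 91)*(v + 21) = -9 - 90*(21 + v) = -9 + (-1890 - 90*v) = -1899 - 90*v)
(J(103) + 19648)*(-2536 - 4862) = ((-1899 - 90*103) + 19648)*(-2536 - 4862) = ((-1899 - 9270) + 19648)*(-7398) = (-11169 + 19648)*(-7398) = 8479*(-7398) = -62727642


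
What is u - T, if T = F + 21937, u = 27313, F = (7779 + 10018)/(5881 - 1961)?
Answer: 21056123/3920 ≈ 5371.5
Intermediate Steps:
F = 17797/3920 ≈ 4.5401
T = 86010837/3920 (T = 17797/3920 + 21937 = 86010837/3920 ≈ 21942.)
u - T = 27313 - 1*86010837/3920 = 27313 - 86010837/3920 = 21056123/3920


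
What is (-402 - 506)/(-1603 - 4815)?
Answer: 454/3209 ≈ 0.14148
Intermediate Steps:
(-402 - 506)/(-1603 - 4815) = -908/(-6418) = -908*(-1/6418) = 454/3209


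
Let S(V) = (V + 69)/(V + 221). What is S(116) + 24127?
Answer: 8130984/337 ≈ 24128.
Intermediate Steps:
S(V) = (69 + V)/(221 + V)
S(116) + 24127 = (69 + 116)/(221 + 116) + 24127 = 185/337 + 24127 = 8130984/337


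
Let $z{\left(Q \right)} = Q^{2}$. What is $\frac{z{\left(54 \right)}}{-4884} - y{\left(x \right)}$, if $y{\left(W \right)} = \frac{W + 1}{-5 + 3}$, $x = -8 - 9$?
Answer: $- \frac{3499}{407} \approx -8.597$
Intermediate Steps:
$x = -17$
$y{\left(W \right)} = - \frac{1}{2} - \frac{W}{2}$ ($y{\left(W \right)} = \frac{1 + W}{-2} = \left(1 + W\right) \left(- \frac{1}{2}\right) = - \frac{1}{2} - \frac{W}{2}$)
$\frac{z{\left(54 \right)}}{-4884} - y{\left(x \right)} = \frac{54^{2}}{-4884} - \left(- \frac{1}{2} - - \frac{17}{2}\right) = 2916 \left(- \frac{1}{4884}\right) - \left(- \frac{1}{2} + \frac{17}{2}\right) = - \frac{243}{407} - 8 = - \frac{3499}{407}$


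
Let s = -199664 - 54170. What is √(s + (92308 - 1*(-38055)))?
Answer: 3*I*√13719 ≈ 351.38*I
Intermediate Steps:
s = -253834
√(s + (92308 - 1*(-38055))) = √(-253834 + (92308 - 1*(-38055))) = √(-253834 + (92308 + 38055)) = √(-253834 + 130363) = √(-123471) = 3*I*√13719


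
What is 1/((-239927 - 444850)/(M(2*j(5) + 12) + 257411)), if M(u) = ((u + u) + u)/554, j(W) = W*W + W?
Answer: -71302955/189683229 ≈ -0.37591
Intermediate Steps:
j(W) = W + W**2 (j(W) = W**2 + W = W + W**2)
M(u) = 3*u/554 (M(u) = (2*u + u)*(1/554) = (3*u)*(1/554) = 3*u/554)
1/((-239927 - 444850)/(M(2*j(5) + 12) + 257411)) = 1/((-239927 - 444850)/(3*(2*(5*(1 + 5)) + 12)/554 + 257411)) = 1/(-684777/(3*(2*(5*6) + 12)/554 + 257411)) = 1/(-684777/(3*(2*30 + 12)/554 + 257411)) = 1/(-684777/(3*(60 + 12)/554 + 257411)) = 1/(-684777/((3/554)*72 + 257411)) = 1/(-684777/(108/277 + 257411)) = 1/(-684777/71302955/277) = 1/(-684777*277/71302955) = 1/(-189683229/71302955) = -71302955/189683229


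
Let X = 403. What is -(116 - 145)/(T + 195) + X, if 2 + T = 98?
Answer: 117302/291 ≈ 403.10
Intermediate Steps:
T = 96 (T = -2 + 98 = 96)
-(116 - 145)/(T + 195) + X = -(116 - 145)/(96 + 195) + 403 = -(-29)/291 + 403 = -1*(-29/291) + 403 = 29/291 + 403 = 117302/291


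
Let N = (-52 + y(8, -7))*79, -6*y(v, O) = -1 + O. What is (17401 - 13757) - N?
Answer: 22940/3 ≈ 7646.7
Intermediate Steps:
y(v, O) = 1/6 - O/6 (y(v, O) = -(-1 + O)/6 = 1/6 - O/6)
N = -12008/3 (N = (-52 + (1/6 - 1/6*(-7)))*79 = (-52 + (1/6 + 7/6))*79 = (-52 + 4/3)*79 = -152/3*79 = -12008/3 ≈ -4002.7)
(17401 - 13757) - N = (17401 - 13757) - 1*(-12008/3) = 3644 + 12008/3 = 22940/3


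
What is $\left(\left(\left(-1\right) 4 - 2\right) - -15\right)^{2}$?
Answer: $81$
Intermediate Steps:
$\left(\left(\left(-1\right) 4 - 2\right) - -15\right)^{2} = \left(\left(-4 - 2\right) + 15\right)^{2} = \left(-6 + 15\right)^{2} = 9^{2} = 81$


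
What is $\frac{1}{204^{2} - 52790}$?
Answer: $- \frac{1}{11174} \approx -8.9493 \cdot 10^{-5}$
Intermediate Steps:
$\frac{1}{204^{2} - 52790} = \frac{1}{41616 - 52790} = \frac{1}{-11174} = - \frac{1}{11174}$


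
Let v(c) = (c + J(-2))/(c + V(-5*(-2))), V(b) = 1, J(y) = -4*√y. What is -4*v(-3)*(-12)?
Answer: 72 + 96*I*√2 ≈ 72.0 + 135.76*I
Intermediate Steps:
v(c) = (c - 4*I*√2)/(1 + c) (v(c) = (c - 4*I*√2)/(c + 1) = (c - 4*I*√2)/(1 + c))
-4*v(-3)*(-12) = -4*(-3 - 4*I*√2)/(1 - 3)*(-12) = -4*(-3 - 4*I*√2)/(-2)*(-12) = -(-2)*(-3 - 4*I*√2)*(-12) = -4*(3/2 + 2*I*√2)*(-12) = (-6 - 8*I*√2)*(-12) = 72 + 96*I*√2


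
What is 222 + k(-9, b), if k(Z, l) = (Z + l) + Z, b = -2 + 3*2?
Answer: 208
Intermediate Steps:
b = 4 (b = -2 + 6 = 4)
k(Z, l) = l + 2*Z
222 + k(-9, b) = 222 + (4 + 2*(-9)) = 222 + (4 - 18) = 222 - 14 = 208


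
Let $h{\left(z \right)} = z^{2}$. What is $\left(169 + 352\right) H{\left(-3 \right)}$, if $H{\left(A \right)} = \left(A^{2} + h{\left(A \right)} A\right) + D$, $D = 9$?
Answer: $-4689$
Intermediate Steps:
$H{\left(A \right)} = 9 + A^{2} + A^{3}$ ($H{\left(A \right)} = \left(A^{2} + A^{2} A\right) + 9 = \left(A^{2} + A^{3}\right) + 9 = 9 + A^{2} + A^{3}$)
$\left(169 + 352\right) H{\left(-3 \right)} = \left(169 + 352\right) \left(9 + \left(-3\right)^{2} + \left(-3\right)^{3}\right) = 521 \left(9 + 9 - 27\right) = 521 \left(-9\right) = -4689$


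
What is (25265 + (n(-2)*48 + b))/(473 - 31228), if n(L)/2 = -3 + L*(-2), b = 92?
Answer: -25453/30755 ≈ -0.82761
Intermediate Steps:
n(L) = -6 - 4*L (n(L) = 2*(-3 + L*(-2)) = 2*(-3 - 2*L) = -6 - 4*L)
(25265 + (n(-2)*48 + b))/(473 - 31228) = (25265 + ((-6 - 4*(-2))*48 + 92))/(473 - 31228) = (25265 + ((-6 + 8)*48 + 92))/(-30755) = (25265 + (2*48 + 92))*(-1/30755) = (25265 + (96 + 92))*(-1/30755) = (25265 + 188)*(-1/30755) = 25453*(-1/30755) = -25453/30755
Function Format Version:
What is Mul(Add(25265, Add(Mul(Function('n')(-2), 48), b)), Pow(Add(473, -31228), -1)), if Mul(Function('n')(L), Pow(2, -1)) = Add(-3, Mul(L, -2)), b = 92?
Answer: Rational(-25453, 30755) ≈ -0.82761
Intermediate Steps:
Function('n')(L) = Add(-6, Mul(-4, L)) (Function('n')(L) = Mul(2, Add(-3, Mul(L, -2))) = Mul(2, Add(-3, Mul(-2, L))) = Add(-6, Mul(-4, L)))
Mul(Add(25265, Add(Mul(Function('n')(-2), 48), b)), Pow(Add(473, -31228), -1)) = Mul(Add(25265, Add(Mul(Add(-6, Mul(-4, -2)), 48), 92)), Pow(Add(473, -31228), -1)) = Mul(Add(25265, Add(Mul(Add(-6, 8), 48), 92)), Pow(-30755, -1)) = Mul(Add(25265, Add(Mul(2, 48), 92)), Rational(-1, 30755)) = Mul(Add(25265, Add(96, 92)), Rational(-1, 30755)) = Mul(Add(25265, 188), Rational(-1, 30755)) = Mul(25453, Rational(-1, 30755)) = Rational(-25453, 30755)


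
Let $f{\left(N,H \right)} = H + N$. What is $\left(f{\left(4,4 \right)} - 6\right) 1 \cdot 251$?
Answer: $502$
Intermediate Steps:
$\left(f{\left(4,4 \right)} - 6\right) 1 \cdot 251 = \left(\left(4 + 4\right) - 6\right) 1 \cdot 251 = \left(8 - 6\right) 1 \cdot 251 = 2 \cdot 1 \cdot 251 = 2 \cdot 251 = 502$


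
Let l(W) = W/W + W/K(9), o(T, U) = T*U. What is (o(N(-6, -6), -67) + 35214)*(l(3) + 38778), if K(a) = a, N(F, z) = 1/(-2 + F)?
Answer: 16390802651/12 ≈ 1.3659e+9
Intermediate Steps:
l(W) = 1 + W/9 (l(W) = W/W + W/9 = 1 + W*(⅑) = 1 + W/9)
(o(N(-6, -6), -67) + 35214)*(l(3) + 38778) = (-67/(-2 - 6) + 35214)*((1 + (⅑)*3) + 38778) = (-67/(-8) + 35214)*((1 + ⅓) + 38778) = (-⅛*(-67) + 35214)*(4/3 + 38778) = (67/8 + 35214)*(116338/3) = (281779/8)*(116338/3) = 16390802651/12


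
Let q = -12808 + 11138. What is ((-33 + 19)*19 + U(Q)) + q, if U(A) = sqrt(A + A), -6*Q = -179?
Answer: -1936 + sqrt(537)/3 ≈ -1928.3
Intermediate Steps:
Q = 179/6 (Q = -1/6*(-179) = 179/6 ≈ 29.833)
U(A) = sqrt(2)*sqrt(A) (U(A) = sqrt(2*A) = sqrt(2)*sqrt(A))
q = -1670
((-33 + 19)*19 + U(Q)) + q = ((-33 + 19)*19 + sqrt(2)*sqrt(179/6)) - 1670 = (-14*19 + sqrt(2)*(sqrt(1074)/6)) - 1670 = (-266 + sqrt(537)/3) - 1670 = -1936 + sqrt(537)/3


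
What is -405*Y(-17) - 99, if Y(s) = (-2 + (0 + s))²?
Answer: -146304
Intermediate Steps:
Y(s) = (-2 + s)²
-405*Y(-17) - 99 = -405*(-2 - 17)² - 99 = -405*(-19)² - 99 = -405*361 - 99 = -146205 - 99 = -146304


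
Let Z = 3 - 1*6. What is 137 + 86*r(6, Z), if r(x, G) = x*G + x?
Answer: -895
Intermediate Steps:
Z = -3 (Z = 3 - 6 = -3)
r(x, G) = x + G*x (r(x, G) = G*x + x = x + G*x)
137 + 86*r(6, Z) = 137 + 86*(6*(1 - 3)) = 137 + 86*(6*(-2)) = 137 + 86*(-12) = 137 - 1032 = -895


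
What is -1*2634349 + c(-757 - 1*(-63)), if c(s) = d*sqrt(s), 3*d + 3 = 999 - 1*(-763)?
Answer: -2634349 + 1759*I*sqrt(694)/3 ≈ -2.6343e+6 + 15446.0*I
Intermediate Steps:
d = 1759/3 (d = -1 + (999 - 1*(-763))/3 = -1 + (999 + 763)/3 = -1 + (1/3)*1762 = -1 + 1762/3 = 1759/3 ≈ 586.33)
c(s) = 1759*sqrt(s)/3
-1*2634349 + c(-757 - 1*(-63)) = -1*2634349 + 1759*sqrt(-757 - 1*(-63))/3 = -2634349 + 1759*sqrt(-757 + 63)/3 = -2634349 + 1759*sqrt(-694)/3 = -2634349 + 1759*(I*sqrt(694))/3 = -2634349 + 1759*I*sqrt(694)/3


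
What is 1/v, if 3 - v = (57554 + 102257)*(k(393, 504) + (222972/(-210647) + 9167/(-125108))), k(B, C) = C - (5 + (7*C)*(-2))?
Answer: -1550213228/1871403814467977181 ≈ -8.2837e-10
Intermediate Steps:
k(B, C) = -5 + 15*C (k(B, C) = C - (5 - 14*C) = C + (-5 + 14*C) = -5 + 15*C)
v = -1871403814467977181/1550213228 (v = 3 - (57554 + 102257)*((-5 + 15*504) + (222972/(-210647) + 9167/(-125108))) = 3 - 159811*((-5 + 7560) + (222972*(-1/210647) + 9167*(-1/125108))) = 3 - 159811*(7555 + (-13116/12391 - 9167/125108)) = 3 - 159811*(7555 - 1754504825/1550213228) = 3 - 159811*11710106432715/1550213228 = 3 - 1*1871403819118616865/1550213228 = 3 - 1871403819118616865/1550213228 = -1871403814467977181/1550213228 ≈ -1.2072e+9)
1/v = 1/(-1871403814467977181/1550213228) = -1550213228/1871403814467977181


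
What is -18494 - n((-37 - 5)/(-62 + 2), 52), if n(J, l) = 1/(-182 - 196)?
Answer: -6990731/378 ≈ -18494.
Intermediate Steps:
n(J, l) = -1/378 (n(J, l) = 1/(-378) = -1/378)
-18494 - n((-37 - 5)/(-62 + 2), 52) = -18494 - 1*(-1/378) = -18494 + 1/378 = -6990731/378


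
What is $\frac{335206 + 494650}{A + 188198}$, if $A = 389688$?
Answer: $\frac{414928}{288943} \approx 1.436$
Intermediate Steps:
$\frac{335206 + 494650}{A + 188198} = \frac{335206 + 494650}{389688 + 188198} = \frac{829856}{577886} = 829856 \cdot \frac{1}{577886} = \frac{414928}{288943}$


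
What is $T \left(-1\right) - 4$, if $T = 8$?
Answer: $-12$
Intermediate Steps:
$T \left(-1\right) - 4 = 8 \left(-1\right) - 4 = -8 - 4 = -12$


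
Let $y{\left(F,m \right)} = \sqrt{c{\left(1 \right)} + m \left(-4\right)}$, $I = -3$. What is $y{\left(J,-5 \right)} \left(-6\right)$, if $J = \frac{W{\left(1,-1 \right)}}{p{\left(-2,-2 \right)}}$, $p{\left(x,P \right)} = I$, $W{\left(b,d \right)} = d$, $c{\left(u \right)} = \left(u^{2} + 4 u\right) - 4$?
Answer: $- 6 \sqrt{21} \approx -27.495$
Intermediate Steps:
$c{\left(u \right)} = -4 + u^{2} + 4 u$
$p{\left(x,P \right)} = -3$
$J = \frac{1}{3}$ ($J = - \frac{1}{-3} = \left(-1\right) \left(- \frac{1}{3}\right) = \frac{1}{3} \approx 0.33333$)
$y{\left(F,m \right)} = \sqrt{1 - 4 m}$ ($y{\left(F,m \right)} = \sqrt{\left(-4 + 1^{2} + 4 \cdot 1\right) + m \left(-4\right)} = \sqrt{\left(-4 + 1 + 4\right) - 4 m} = \sqrt{1 - 4 m}$)
$y{\left(J,-5 \right)} \left(-6\right) = \sqrt{1 - -20} \left(-6\right) = \sqrt{1 + 20} \left(-6\right) = \sqrt{21} \left(-6\right) = - 6 \sqrt{21}$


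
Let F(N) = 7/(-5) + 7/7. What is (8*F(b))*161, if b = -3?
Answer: -2576/5 ≈ -515.20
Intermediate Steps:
F(N) = -2/5 (F(N) = 7*(-1/5) + 7*(1/7) = -7/5 + 1 = -2/5)
(8*F(b))*161 = (8*(-2/5))*161 = -16/5*161 = -2576/5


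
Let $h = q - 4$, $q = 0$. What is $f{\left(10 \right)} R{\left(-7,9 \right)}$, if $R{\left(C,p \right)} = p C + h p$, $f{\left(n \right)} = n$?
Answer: $-990$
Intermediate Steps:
$h = -4$ ($h = 0 - 4 = -4$)
$R{\left(C,p \right)} = - 4 p + C p$ ($R{\left(C,p \right)} = p C - 4 p = C p - 4 p = - 4 p + C p$)
$f{\left(10 \right)} R{\left(-7,9 \right)} = 10 \cdot 9 \left(-4 - 7\right) = 10 \cdot 9 \left(-11\right) = 10 \left(-99\right) = -990$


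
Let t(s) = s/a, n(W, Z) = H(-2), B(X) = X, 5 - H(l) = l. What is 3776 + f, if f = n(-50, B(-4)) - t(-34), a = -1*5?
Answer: 18881/5 ≈ 3776.2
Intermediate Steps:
H(l) = 5 - l
a = -5
n(W, Z) = 7 (n(W, Z) = 5 - 1*(-2) = 5 + 2 = 7)
t(s) = -s/5 (t(s) = s/(-5) = s*(-⅕) = -s/5)
f = ⅕ (f = 7 - (-1)*(-34)/5 = 7 - 1*34/5 = 7 - 34/5 = ⅕ ≈ 0.20000)
3776 + f = 3776 + ⅕ = 18881/5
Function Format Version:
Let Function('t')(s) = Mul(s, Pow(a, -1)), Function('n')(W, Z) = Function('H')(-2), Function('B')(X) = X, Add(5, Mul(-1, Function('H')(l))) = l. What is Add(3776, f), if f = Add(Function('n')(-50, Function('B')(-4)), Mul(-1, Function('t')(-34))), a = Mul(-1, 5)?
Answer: Rational(18881, 5) ≈ 3776.2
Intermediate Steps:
Function('H')(l) = Add(5, Mul(-1, l))
a = -5
Function('n')(W, Z) = 7 (Function('n')(W, Z) = Add(5, Mul(-1, -2)) = Add(5, 2) = 7)
Function('t')(s) = Mul(Rational(-1, 5), s) (Function('t')(s) = Mul(s, Pow(-5, -1)) = Mul(s, Rational(-1, 5)) = Mul(Rational(-1, 5), s))
f = Rational(1, 5) (f = Add(7, Mul(-1, Mul(Rational(-1, 5), -34))) = Add(7, Mul(-1, Rational(34, 5))) = Add(7, Rational(-34, 5)) = Rational(1, 5) ≈ 0.20000)
Add(3776, f) = Add(3776, Rational(1, 5)) = Rational(18881, 5)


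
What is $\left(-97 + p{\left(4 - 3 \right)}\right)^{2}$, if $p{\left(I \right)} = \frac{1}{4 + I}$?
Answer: $\frac{234256}{25} \approx 9370.2$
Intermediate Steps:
$\left(-97 + p{\left(4 - 3 \right)}\right)^{2} = \left(-97 + \frac{1}{4 + \left(4 - 3\right)}\right)^{2} = \left(-97 + \frac{1}{4 + 1}\right)^{2} = \left(-97 + \frac{1}{5}\right)^{2} = \left(- \frac{484}{5}\right)^{2} = \frac{234256}{25}$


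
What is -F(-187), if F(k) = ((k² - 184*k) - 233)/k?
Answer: 69144/187 ≈ 369.75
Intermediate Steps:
F(k) = (-233 + k² - 184*k)/k
-F(-187) = -(-184 - 187 - 233/(-187)) = -(-184 - 187 - 233*(-1/187)) = -(-184 - 187 + 233/187) = -1*(-69144/187) = 69144/187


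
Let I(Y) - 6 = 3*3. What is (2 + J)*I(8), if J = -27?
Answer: -375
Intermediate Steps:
I(Y) = 15 (I(Y) = 6 + 3*3 = 6 + 9 = 15)
(2 + J)*I(8) = (2 - 27)*15 = -25*15 = -375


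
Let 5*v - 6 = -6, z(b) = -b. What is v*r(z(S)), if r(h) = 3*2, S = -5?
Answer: 0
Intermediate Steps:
v = 0 (v = 6/5 + (⅕)*(-6) = 6/5 - 6/5 = 0)
r(h) = 6
v*r(z(S)) = 0*6 = 0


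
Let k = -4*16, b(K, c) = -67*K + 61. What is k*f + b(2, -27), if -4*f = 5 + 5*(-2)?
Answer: -153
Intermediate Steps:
b(K, c) = 61 - 67*K
f = 5/4 (f = -(5 + 5*(-2))/4 = -(5 - 10)/4 = -1/4*(-5) = 5/4 ≈ 1.2500)
k = -64
k*f + b(2, -27) = -64*5/4 + (61 - 67*2) = -80 + (61 - 134) = -80 - 73 = -153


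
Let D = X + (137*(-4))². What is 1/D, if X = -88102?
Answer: 1/212202 ≈ 4.7125e-6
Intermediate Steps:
D = 212202 (D = -88102 + (137*(-4))² = -88102 + (-548)² = -88102 + 300304 = 212202)
1/D = 1/212202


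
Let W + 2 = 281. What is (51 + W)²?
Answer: 108900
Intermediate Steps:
W = 279 (W = -2 + 281 = 279)
(51 + W)² = (51 + 279)² = 330² = 108900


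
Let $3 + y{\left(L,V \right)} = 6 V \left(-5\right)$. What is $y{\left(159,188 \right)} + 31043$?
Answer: $25400$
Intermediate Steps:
$y{\left(L,V \right)} = -3 - 30 V$ ($y{\left(L,V \right)} = -3 + 6 V \left(-5\right) = -3 - 30 V$)
$y{\left(159,188 \right)} + 31043 = \left(-3 - 5640\right) + 31043 = -5643 + 31043 = 25400$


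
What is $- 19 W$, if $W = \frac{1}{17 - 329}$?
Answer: $\frac{19}{312} \approx 0.060897$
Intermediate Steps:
$W = - \frac{1}{312}$ ($W = \frac{1}{-312} = - \frac{1}{312} \approx -0.0032051$)
$- 19 W = \left(-19\right) \left(- \frac{1}{312}\right) = \frac{19}{312}$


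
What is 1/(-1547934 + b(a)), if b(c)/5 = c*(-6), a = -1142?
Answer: -1/1513674 ≈ -6.6064e-7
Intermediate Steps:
b(c) = -30*c (b(c) = 5*(c*(-6)) = 5*(-6*c) = -30*c)
1/(-1547934 + b(a)) = 1/(-1547934 - 30*(-1142)) = 1/(-1547934 + 34260) = 1/(-1513674) = -1/1513674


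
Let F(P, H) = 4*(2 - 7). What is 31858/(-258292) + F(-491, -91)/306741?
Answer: -4888660309/39614373186 ≈ -0.12341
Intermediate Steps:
F(P, H) = -20 (F(P, H) = 4*(-5) = -20)
31858/(-258292) + F(-491, -91)/306741 = 31858/(-258292) - 20/306741 = 31858*(-1/258292) - 20*1/306741 = -15929/129146 - 20/306741 = -4888660309/39614373186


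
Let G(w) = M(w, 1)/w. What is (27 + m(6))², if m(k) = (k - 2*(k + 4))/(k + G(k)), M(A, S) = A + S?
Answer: 1159929/1849 ≈ 627.33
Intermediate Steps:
G(w) = (1 + w)/w (G(w) = (w + 1)/w = (1 + w)/w)
m(k) = (-8 - k)/(k + (1 + k)/k) (m(k) = (k - 2*(k + 4))/(k + (1 + k)/k) = (k - 2*(4 + k))/(k + (1 + k)/k) = (k + (-8 - 2*k))/(k + (1 + k)/k) = (-8 - k)/(k + (1 + k)/k))
(27 + m(6))² = (27 - 1*6*(8 + 6)/(1 + 6 + 6²))² = (27 - 1*6*14/(1 + 6 + 36))² = (27 - 1*6*14/43)² = (27 - 1*6*1/43*14)² = (27 - 84/43)² = (1077/43)² = 1159929/1849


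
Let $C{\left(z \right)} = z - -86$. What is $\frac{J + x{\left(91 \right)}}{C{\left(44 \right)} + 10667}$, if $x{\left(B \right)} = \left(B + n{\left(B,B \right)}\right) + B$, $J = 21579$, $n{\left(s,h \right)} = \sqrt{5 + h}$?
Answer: $\frac{21761}{10797} + \frac{4 \sqrt{6}}{10797} \approx 2.0164$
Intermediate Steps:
$C{\left(z \right)} = 86 + z$ ($C{\left(z \right)} = z + 86 = 86 + z$)
$x{\left(B \right)} = \sqrt{5 + B} + 2 B$ ($x{\left(B \right)} = \left(B + \sqrt{5 + B}\right) + B = \sqrt{5 + B} + 2 B$)
$\frac{J + x{\left(91 \right)}}{C{\left(44 \right)} + 10667} = \frac{21579 + \left(\sqrt{5 + 91} + 2 \cdot 91\right)}{\left(86 + 44\right) + 10667} = \frac{21579 + \left(\sqrt{96} + 182\right)}{130 + 10667} = \frac{21579 + \left(4 \sqrt{6} + 182\right)}{10797} = \left(21579 + \left(182 + 4 \sqrt{6}\right)\right) \frac{1}{10797} = \left(21761 + 4 \sqrt{6}\right) \frac{1}{10797} = \frac{21761}{10797} + \frac{4 \sqrt{6}}{10797}$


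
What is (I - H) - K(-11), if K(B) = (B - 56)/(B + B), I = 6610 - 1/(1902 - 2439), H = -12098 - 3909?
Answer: 267161281/11814 ≈ 22614.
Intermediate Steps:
H = -16007
I = 3549571/537 (I = 6610 - 1/(-537) = 6610 - 1*(-1/537) = 6610 + 1/537 = 3549571/537 ≈ 6610.0)
K(B) = (-56 + B)/(2*B) (K(B) = (-56 + B)/((2*B)) = (-56 + B)*(1/(2*B)) = (-56 + B)/(2*B))
(I - H) - K(-11) = (3549571/537 - 1*(-16007)) - (-56 - 11)/(2*(-11)) = (3549571/537 + 16007) - (-1)*(-67)/(2*11) = 12145330/537 - 1*67/22 = 12145330/537 - 67/22 = 267161281/11814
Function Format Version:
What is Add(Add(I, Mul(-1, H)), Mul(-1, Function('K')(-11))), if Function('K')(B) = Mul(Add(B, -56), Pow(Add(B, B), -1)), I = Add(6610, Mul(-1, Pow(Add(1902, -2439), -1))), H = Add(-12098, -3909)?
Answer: Rational(267161281, 11814) ≈ 22614.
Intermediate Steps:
H = -16007
I = Rational(3549571, 537) (I = Add(6610, Mul(-1, Pow(-537, -1))) = Add(6610, Mul(-1, Rational(-1, 537))) = Add(6610, Rational(1, 537)) = Rational(3549571, 537) ≈ 6610.0)
Function('K')(B) = Mul(Rational(1, 2), Pow(B, -1), Add(-56, B)) (Function('K')(B) = Mul(Add(-56, B), Pow(Mul(2, B), -1)) = Mul(Add(-56, B), Mul(Rational(1, 2), Pow(B, -1))) = Mul(Rational(1, 2), Pow(B, -1), Add(-56, B)))
Add(Add(I, Mul(-1, H)), Mul(-1, Function('K')(-11))) = Add(Add(Rational(3549571, 537), Mul(-1, -16007)), Mul(-1, Mul(Rational(1, 2), Pow(-11, -1), Add(-56, -11)))) = Add(Add(Rational(3549571, 537), 16007), Mul(-1, Mul(Rational(1, 2), Rational(-1, 11), -67))) = Add(Rational(12145330, 537), Mul(-1, Rational(67, 22))) = Add(Rational(12145330, 537), Rational(-67, 22)) = Rational(267161281, 11814)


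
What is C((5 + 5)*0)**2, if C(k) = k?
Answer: 0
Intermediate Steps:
C((5 + 5)*0)**2 = ((5 + 5)*0)**2 = (10*0)**2 = 0**2 = 0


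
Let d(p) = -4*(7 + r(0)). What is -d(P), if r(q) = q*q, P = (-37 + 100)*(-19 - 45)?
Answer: 28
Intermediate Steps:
P = -4032 (P = 63*(-64) = -4032)
r(q) = q²
d(p) = -28 (d(p) = -4*(7 + 0²) = -4*(7 + 0) = -4*7 = -28)
-d(P) = -1*(-28) = 28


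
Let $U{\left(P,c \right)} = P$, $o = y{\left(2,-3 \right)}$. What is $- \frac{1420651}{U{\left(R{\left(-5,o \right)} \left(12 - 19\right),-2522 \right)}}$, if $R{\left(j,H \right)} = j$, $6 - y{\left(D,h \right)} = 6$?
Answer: $- \frac{1420651}{35} \approx -40590.0$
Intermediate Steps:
$y{\left(D,h \right)} = 0$ ($y{\left(D,h \right)} = 6 - 6 = 0$)
$o = 0$
$- \frac{1420651}{U{\left(R{\left(-5,o \right)} \left(12 - 19\right),-2522 \right)}} = - \frac{1420651}{\left(-5\right) \left(12 - 19\right)} = - \frac{1420651}{\left(-5\right) \left(-7\right)} = - \frac{1420651}{35}$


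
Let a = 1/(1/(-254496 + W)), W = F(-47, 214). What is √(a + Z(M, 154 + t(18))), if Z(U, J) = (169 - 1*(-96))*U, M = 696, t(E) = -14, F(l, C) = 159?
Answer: I*√69897 ≈ 264.38*I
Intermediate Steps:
W = 159
a = -254337 (a = 1/(1/(-254496 + 159)) = 1/(1/(-254337)) = 1/(-1/254337) = -254337)
Z(U, J) = 265*U (Z(U, J) = (169 + 96)*U = 265*U)
√(a + Z(M, 154 + t(18))) = √(-254337 + 265*696) = √(-254337 + 184440) = √(-69897) = I*√69897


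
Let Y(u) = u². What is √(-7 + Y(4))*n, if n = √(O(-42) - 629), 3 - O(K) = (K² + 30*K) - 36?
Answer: 3*I*√1094 ≈ 99.227*I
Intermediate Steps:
O(K) = 39 - K² - 30*K (O(K) = 3 - ((K² + 30*K) - 36) = 3 - (-36 + K² + 30*K) = 3 + (36 - K² - 30*K) = 39 - K² - 30*K)
n = I*√1094 (n = √((39 - 1*(-42)² - 30*(-42)) - 629) = √((39 - 1*1764 + 1260) - 629) = √((39 - 1764 + 1260) - 629) = √(-465 - 629) = √(-1094) = I*√1094 ≈ 33.076*I)
√(-7 + Y(4))*n = √(-7 + 4²)*(I*√1094) = √(-7 + 16)*(I*√1094) = √9*(I*√1094) = 3*(I*√1094) = 3*I*√1094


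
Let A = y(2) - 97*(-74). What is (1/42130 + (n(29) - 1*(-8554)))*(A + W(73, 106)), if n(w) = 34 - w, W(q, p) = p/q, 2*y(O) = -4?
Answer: 94466462216567/1537745 ≈ 6.1432e+7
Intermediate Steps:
y(O) = -2 (y(O) = (1/2)*(-4) = -2)
A = 7176 (A = -2 - 97*(-74) = -2 + 7178 = 7176)
(1/42130 + (n(29) - 1*(-8554)))*(A + W(73, 106)) = (1/42130 + ((34 - 1*29) - 1*(-8554)))*(7176 + 106/73) = (1/42130 + ((34 - 29) + 8554))*(7176 + 106*(1/73)) = (1/42130 + (5 + 8554))*(7176 + 106/73) = (1/42130 + 8559)*(523954/73) = (360590671/42130)*(523954/73) = 94466462216567/1537745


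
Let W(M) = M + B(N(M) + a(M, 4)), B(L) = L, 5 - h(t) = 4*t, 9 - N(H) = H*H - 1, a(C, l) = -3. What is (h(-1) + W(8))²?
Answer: 1600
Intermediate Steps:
N(H) = 10 - H² (N(H) = 9 - (H*H - 1) = 9 - (H² - 1) = 9 - (-1 + H²) = 9 + (1 - H²) = 10 - H²)
h(t) = 5 - 4*t
W(M) = 7 + M - M² (W(M) = M + ((10 - M²) - 3) = M + (7 - M²) = 7 + M - M²)
(h(-1) + W(8))² = ((5 - 4*(-1)) + (7 + 8 - 1*8²))² = ((5 + 4) + (7 + 8 - 1*64))² = (9 + (7 + 8 - 64))² = (9 - 49)² = (-40)² = 1600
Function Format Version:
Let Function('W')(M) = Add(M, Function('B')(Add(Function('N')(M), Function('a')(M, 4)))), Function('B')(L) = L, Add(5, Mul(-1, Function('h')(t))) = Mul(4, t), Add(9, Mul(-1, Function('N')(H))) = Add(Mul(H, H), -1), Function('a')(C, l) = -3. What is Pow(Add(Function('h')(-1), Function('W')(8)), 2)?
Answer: 1600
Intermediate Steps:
Function('N')(H) = Add(10, Mul(-1, Pow(H, 2))) (Function('N')(H) = Add(9, Mul(-1, Add(Mul(H, H), -1))) = Add(9, Mul(-1, Add(Pow(H, 2), -1))) = Add(9, Mul(-1, Add(-1, Pow(H, 2)))) = Add(9, Add(1, Mul(-1, Pow(H, 2)))) = Add(10, Mul(-1, Pow(H, 2))))
Function('h')(t) = Add(5, Mul(-4, t)) (Function('h')(t) = Add(5, Mul(-1, Mul(4, t))) = Add(5, Mul(-4, t)))
Function('W')(M) = Add(7, M, Mul(-1, Pow(M, 2))) (Function('W')(M) = Add(M, Add(Add(10, Mul(-1, Pow(M, 2))), -3)) = Add(M, Add(7, Mul(-1, Pow(M, 2)))) = Add(7, M, Mul(-1, Pow(M, 2))))
Pow(Add(Function('h')(-1), Function('W')(8)), 2) = Pow(Add(Add(5, Mul(-4, -1)), Add(7, 8, Mul(-1, Pow(8, 2)))), 2) = Pow(Add(Add(5, 4), Add(7, 8, Mul(-1, 64))), 2) = Pow(Add(9, Add(7, 8, -64)), 2) = Pow(Add(9, -49), 2) = Pow(-40, 2) = 1600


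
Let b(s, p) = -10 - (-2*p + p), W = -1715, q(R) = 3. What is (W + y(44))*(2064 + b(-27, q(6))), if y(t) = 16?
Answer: -3494843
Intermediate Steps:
b(s, p) = -10 + p (b(s, p) = -10 - (-1)*p = -10 + p)
(W + y(44))*(2064 + b(-27, q(6))) = (-1715 + 16)*(2064 + (-10 + 3)) = -1699*(2064 - 7) = -1699*2057 = -3494843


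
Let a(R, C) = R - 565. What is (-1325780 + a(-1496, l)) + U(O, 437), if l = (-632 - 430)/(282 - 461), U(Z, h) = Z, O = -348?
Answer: -1328189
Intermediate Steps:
l = 1062/179 (l = -1062/(-179) = -1062*(-1/179) = 1062/179 ≈ 5.9330)
a(R, C) = -565 + R
(-1325780 + a(-1496, l)) + U(O, 437) = (-1325780 + (-565 - 1496)) - 348 = (-1325780 - 2061) - 348 = -1327841 - 348 = -1328189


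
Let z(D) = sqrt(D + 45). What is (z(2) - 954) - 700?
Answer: -1654 + sqrt(47) ≈ -1647.1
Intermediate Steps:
z(D) = sqrt(45 + D)
(z(2) - 954) - 700 = (sqrt(45 + 2) - 954) - 700 = (sqrt(47) - 954) - 700 = (-954 + sqrt(47)) - 700 = -1654 + sqrt(47)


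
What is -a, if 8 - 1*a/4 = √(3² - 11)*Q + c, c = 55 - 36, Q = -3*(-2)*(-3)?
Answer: 44 - 72*I*√2 ≈ 44.0 - 101.82*I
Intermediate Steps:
Q = -18 (Q = 6*(-3) = -18)
c = 19
a = -44 + 72*I*√2 (a = 32 - 4*(√(3² - 11)*(-18) + 19) = 32 - 4*(√(9 - 11)*(-18) + 19) = 32 - 4*(√(-2)*(-18) + 19) = 32 - 4*((I*√2)*(-18) + 19) = 32 - 4*(-18*I*√2 + 19) = 32 - 4*(19 - 18*I*√2) = 32 + (-76 + 72*I*√2) = -44 + 72*I*√2 ≈ -44.0 + 101.82*I)
-a = -(-44 + 72*I*√2) = 44 - 72*I*√2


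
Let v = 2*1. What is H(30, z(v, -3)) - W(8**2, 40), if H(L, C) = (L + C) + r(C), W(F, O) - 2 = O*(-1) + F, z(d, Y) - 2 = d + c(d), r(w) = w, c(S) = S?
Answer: 16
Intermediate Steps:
v = 2
z(d, Y) = 2 + 2*d (z(d, Y) = 2 + (d + d) = 2 + 2*d)
W(F, O) = 2 + F - O (W(F, O) = 2 + (O*(-1) + F) = 2 + (-O + F) = 2 + (F - O) = 2 + F - O)
H(L, C) = L + 2*C (H(L, C) = (L + C) + C = (C + L) + C = L + 2*C)
H(30, z(v, -3)) - W(8**2, 40) = (30 + 2*(2 + 2*2)) - (2 + 8**2 - 1*40) = (30 + 2*(2 + 4)) - (2 + 64 - 40) = (30 + 2*6) - 1*26 = (30 + 12) - 26 = 42 - 26 = 16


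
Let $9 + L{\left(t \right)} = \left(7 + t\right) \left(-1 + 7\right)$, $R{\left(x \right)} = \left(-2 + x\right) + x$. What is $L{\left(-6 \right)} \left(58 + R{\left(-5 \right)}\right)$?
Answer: $-138$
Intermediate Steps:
$R{\left(x \right)} = -2 + 2 x$
$L{\left(t \right)} = 33 + 6 t$ ($L{\left(t \right)} = -9 + \left(7 + t\right) \left(-1 + 7\right) = -9 + \left(7 + t\right) 6 = -9 + \left(42 + 6 t\right) = 33 + 6 t$)
$L{\left(-6 \right)} \left(58 + R{\left(-5 \right)}\right) = \left(33 + 6 \left(-6\right)\right) \left(58 + \left(-2 + 2 \left(-5\right)\right)\right) = \left(33 - 36\right) \left(58 - 12\right) = - 3 \left(58 - 12\right) = \left(-3\right) 46 = -138$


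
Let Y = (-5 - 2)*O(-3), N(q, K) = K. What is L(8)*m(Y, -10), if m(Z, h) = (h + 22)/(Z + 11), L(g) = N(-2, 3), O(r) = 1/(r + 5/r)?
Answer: 72/25 ≈ 2.8800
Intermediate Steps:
L(g) = 3
Y = 3/2 (Y = (-5 - 2)*(-3/(5 + (-3)**2)) = -(-21)/(5 + 9) = -(-21)/14 = -7*(-3/14) = 3/2 ≈ 1.5000)
m(Z, h) = (22 + h)/(11 + Z)
L(8)*m(Y, -10) = 3*((22 - 10)/(11 + 3/2)) = 3*(12/(25/2)) = 3*((2/25)*12) = 3*(24/25) = 72/25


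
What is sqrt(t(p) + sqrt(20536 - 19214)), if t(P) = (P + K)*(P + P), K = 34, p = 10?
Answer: sqrt(880 + sqrt(1322)) ≈ 30.271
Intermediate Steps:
t(P) = 2*P*(34 + P) (t(P) = (P + 34)*(P + P) = (34 + P)*(2*P) = 2*P*(34 + P))
sqrt(t(p) + sqrt(20536 - 19214)) = sqrt(2*10*(34 + 10) + sqrt(20536 - 19214)) = sqrt(2*10*44 + sqrt(1322)) = sqrt(880 + sqrt(1322))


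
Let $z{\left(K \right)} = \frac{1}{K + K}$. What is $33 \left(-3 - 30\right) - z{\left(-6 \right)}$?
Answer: $- \frac{13067}{12} \approx -1088.9$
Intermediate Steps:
$z{\left(K \right)} = \frac{1}{2 K}$
$33 \left(-3 - 30\right) - z{\left(-6 \right)} = 33 \left(-3 - 30\right) - \frac{1}{2 \left(-6\right)} = 33 \left(-33\right) - \frac{1}{2} \left(- \frac{1}{6}\right) = -1089 - - \frac{1}{12} = -1089 + \frac{1}{12} = - \frac{13067}{12}$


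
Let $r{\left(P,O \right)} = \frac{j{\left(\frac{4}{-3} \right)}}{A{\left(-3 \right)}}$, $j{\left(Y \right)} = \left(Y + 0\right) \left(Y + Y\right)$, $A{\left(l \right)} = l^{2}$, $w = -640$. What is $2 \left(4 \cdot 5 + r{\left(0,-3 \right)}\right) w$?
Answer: $- \frac{2114560}{81} \approx -26106.0$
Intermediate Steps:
$j{\left(Y \right)} = 2 Y^{2}$ ($j{\left(Y \right)} = Y 2 Y = 2 Y^{2}$)
$r{\left(P,O \right)} = \frac{32}{81}$ ($r{\left(P,O \right)} = \frac{2 \left(\frac{4}{-3}\right)^{2}}{\left(-3\right)^{2}} = \frac{2 \left(4 \left(- \frac{1}{3}\right)\right)^{2}}{9} = 2 \left(- \frac{4}{3}\right)^{2} \cdot \frac{1}{9} = 2 \cdot \frac{16}{9} \cdot \frac{1}{9} = \frac{32}{9} \cdot \frac{1}{9} = \frac{32}{81}$)
$2 \left(4 \cdot 5 + r{\left(0,-3 \right)}\right) w = 2 \left(4 \cdot 5 + \frac{32}{81}\right) \left(-640\right) = 2 \left(20 + \frac{32}{81}\right) \left(-640\right) = 2 \cdot \frac{1652}{81} \left(-640\right) = \frac{3304}{81} \left(-640\right) = - \frac{2114560}{81}$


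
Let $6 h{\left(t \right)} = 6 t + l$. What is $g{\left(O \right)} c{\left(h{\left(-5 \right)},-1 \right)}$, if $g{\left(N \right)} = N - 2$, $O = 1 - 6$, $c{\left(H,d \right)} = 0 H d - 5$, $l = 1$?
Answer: $35$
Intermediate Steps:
$h{\left(t \right)} = \frac{1}{6} + t$ ($h{\left(t \right)} = \frac{6 t + 1}{6} = \frac{1 + 6 t}{6} = \frac{1}{6} + t$)
$c{\left(H,d \right)} = -5$ ($c{\left(H,d \right)} = 0 d - 5 = 0 - 5 = -5$)
$O = -5$ ($O = 1 - 6 = -5$)
$g{\left(N \right)} = -2 + N$
$g{\left(O \right)} c{\left(h{\left(-5 \right)},-1 \right)} = \left(-2 - 5\right) \left(-5\right) = \left(-7\right) \left(-5\right) = 35$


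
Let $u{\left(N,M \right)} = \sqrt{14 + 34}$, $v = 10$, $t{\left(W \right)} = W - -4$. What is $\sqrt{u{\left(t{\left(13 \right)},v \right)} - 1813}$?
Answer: $\sqrt{-1813 + 4 \sqrt{3}} \approx 42.498 i$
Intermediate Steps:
$t{\left(W \right)} = 4 + W$ ($t{\left(W \right)} = W + 4 = 4 + W$)
$u{\left(N,M \right)} = 4 \sqrt{3}$ ($u{\left(N,M \right)} = \sqrt{48} = 4 \sqrt{3}$)
$\sqrt{u{\left(t{\left(13 \right)},v \right)} - 1813} = \sqrt{4 \sqrt{3} - 1813} = \sqrt{-1813 + 4 \sqrt{3}}$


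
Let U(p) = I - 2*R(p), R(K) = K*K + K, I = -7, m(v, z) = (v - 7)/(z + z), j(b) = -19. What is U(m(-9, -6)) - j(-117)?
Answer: 52/9 ≈ 5.7778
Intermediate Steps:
m(v, z) = (-7 + v)/(2*z) (m(v, z) = (-7 + v)/((2*z)) = (-7 + v)*(1/(2*z)) = (-7 + v)/(2*z))
R(K) = K + K**2 (R(K) = K**2 + K = K + K**2)
U(p) = -7 - 2*p*(1 + p)
U(m(-9, -6)) - j(-117) = (-7 - 2*(1/2)*(-7 - 9)/(-6)*(1 + (1/2)*(-7 - 9)/(-6))) - 1*(-19) = (-7 - 2*(1/2)*(-1/6)*(-16)*(1 + (1/2)*(-1/6)*(-16))) + 19 = (-7 - 2*4/3*(1 + 4/3)) + 19 = (-7 - 2*4/3*7/3) + 19 = (-7 - 56/9) + 19 = -119/9 + 19 = 52/9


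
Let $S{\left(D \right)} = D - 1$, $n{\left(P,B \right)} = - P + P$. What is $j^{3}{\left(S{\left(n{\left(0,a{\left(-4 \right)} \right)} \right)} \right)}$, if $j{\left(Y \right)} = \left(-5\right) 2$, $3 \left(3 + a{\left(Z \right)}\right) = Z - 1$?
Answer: $-1000$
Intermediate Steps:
$a{\left(Z \right)} = - \frac{10}{3} + \frac{Z}{3}$ ($a{\left(Z \right)} = -3 + \frac{Z - 1}{3} = -3 + \frac{-1 + Z}{3} = -3 + \left(- \frac{1}{3} + \frac{Z}{3}\right) = - \frac{10}{3} + \frac{Z}{3}$)
$n{\left(P,B \right)} = 0$
$S{\left(D \right)} = -1 + D$ ($S{\left(D \right)} = D - 1 = -1 + D$)
$j{\left(Y \right)} = -10$
$j^{3}{\left(S{\left(n{\left(0,a{\left(-4 \right)} \right)} \right)} \right)} = \left(-10\right)^{3} = -1000$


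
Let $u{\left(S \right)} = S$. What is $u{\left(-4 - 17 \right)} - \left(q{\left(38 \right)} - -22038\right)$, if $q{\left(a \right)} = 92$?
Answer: $-22151$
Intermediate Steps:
$u{\left(-4 - 17 \right)} - \left(q{\left(38 \right)} - -22038\right) = \left(-4 - 17\right) - \left(92 - -22038\right) = -21 - \left(92 + 22038\right) = -21 - 22130 = -22151$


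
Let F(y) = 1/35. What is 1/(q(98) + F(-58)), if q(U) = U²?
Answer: 35/336141 ≈ 0.00010412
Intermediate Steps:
F(y) = 1/35
1/(q(98) + F(-58)) = 1/(98² + 1/35) = 1/(9604 + 1/35) = 1/(336141/35) = 35/336141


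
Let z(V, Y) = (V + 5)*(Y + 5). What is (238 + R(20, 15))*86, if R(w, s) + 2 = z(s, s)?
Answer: 54696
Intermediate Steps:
z(V, Y) = (5 + V)*(5 + Y)
R(w, s) = 23 + s² + 10*s (R(w, s) = -2 + (25 + 5*s + 5*s + s*s) = -2 + (25 + 5*s + 5*s + s²) = -2 + (25 + s² + 10*s) = 23 + s² + 10*s)
(238 + R(20, 15))*86 = (238 + (23 + 15² + 10*15))*86 = (238 + (23 + 225 + 150))*86 = (238 + 398)*86 = 636*86 = 54696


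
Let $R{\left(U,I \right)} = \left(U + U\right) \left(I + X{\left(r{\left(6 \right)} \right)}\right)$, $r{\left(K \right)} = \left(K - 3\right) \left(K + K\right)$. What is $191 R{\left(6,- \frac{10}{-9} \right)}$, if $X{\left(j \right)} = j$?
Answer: $\frac{255176}{3} \approx 85059.0$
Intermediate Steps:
$r{\left(K \right)} = 2 K \left(-3 + K\right)$ ($r{\left(K \right)} = \left(-3 + K\right) 2 K = 2 K \left(-3 + K\right)$)
$R{\left(U,I \right)} = 2 U \left(36 + I\right)$ ($R{\left(U,I \right)} = \left(U + U\right) \left(I + 2 \cdot 6 \left(-3 + 6\right)\right) = 2 U \left(I + 2 \cdot 6 \cdot 3\right) = 2 U \left(I + 36\right) = 2 U \left(36 + I\right)$)
$191 R{\left(6,- \frac{10}{-9} \right)} = 191 \cdot 2 \cdot 6 \left(36 - \frac{10}{-9}\right) = 191 \cdot 2 \cdot 6 \left(36 - - \frac{10}{9}\right) = 191 \cdot 2 \cdot 6 \left(36 + \frac{10}{9}\right) = 191 \cdot 2 \cdot 6 \cdot \frac{334}{9} = 191 \cdot \frac{1336}{3} = \frac{255176}{3}$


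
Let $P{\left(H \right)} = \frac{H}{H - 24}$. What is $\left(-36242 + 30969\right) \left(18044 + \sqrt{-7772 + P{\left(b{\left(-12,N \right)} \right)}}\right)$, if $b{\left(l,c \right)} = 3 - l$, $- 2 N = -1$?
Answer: $-95146012 - \frac{5273 i \sqrt{69963}}{3} \approx -9.5146 \cdot 10^{7} - 4.6491 \cdot 10^{5} i$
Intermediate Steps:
$N = \frac{1}{2}$ ($N = \left(- \frac{1}{2}\right) \left(-1\right) = \frac{1}{2} \approx 0.5$)
$P{\left(H \right)} = \frac{H}{-24 + H}$
$\left(-36242 + 30969\right) \left(18044 + \sqrt{-7772 + P{\left(b{\left(-12,N \right)} \right)}}\right) = \left(-36242 + 30969\right) \left(18044 + \sqrt{-7772 + \frac{3 - -12}{-24 + \left(3 - -12\right)}}\right) = - 5273 \left(18044 + \sqrt{-7772 + \frac{3 + 12}{-24 + \left(3 + 12\right)}}\right) = - 5273 \left(18044 + \sqrt{-7772 + \frac{15}{-24 + 15}}\right) = - 5273 \left(18044 + \sqrt{-7772 + \frac{15}{-9}}\right) = - 5273 \left(18044 + \sqrt{-7772 + 15 \left(- \frac{1}{9}\right)}\right) = - 5273 \left(18044 + \sqrt{-7772 - \frac{5}{3}}\right) = - 5273 \left(18044 + \sqrt{- \frac{23321}{3}}\right) = - 5273 \left(18044 + \frac{i \sqrt{69963}}{3}\right) = -95146012 - \frac{5273 i \sqrt{69963}}{3}$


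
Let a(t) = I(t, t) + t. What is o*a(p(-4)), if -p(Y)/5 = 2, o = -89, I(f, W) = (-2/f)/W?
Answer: 44589/50 ≈ 891.78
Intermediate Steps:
I(f, W) = -2/(W*f)
p(Y) = -10 (p(Y) = -5*2 = -10)
a(t) = t - 2/t² (a(t) = -2/(t*t) + t = -2/t² + t = t - 2/t²)
o*a(p(-4)) = -89*(-10 - 2/(-10)²) = -89*(-10 - 2*1/100) = -89*(-10 - 1/50) = -89*(-501/50) = 44589/50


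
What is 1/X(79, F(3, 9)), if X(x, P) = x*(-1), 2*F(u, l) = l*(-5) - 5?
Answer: -1/79 ≈ -0.012658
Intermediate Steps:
F(u, l) = -5/2 - 5*l/2 (F(u, l) = (l*(-5) - 5)/2 = (-5*l - 5)/2 = (-5 - 5*l)/2 = -5/2 - 5*l/2)
X(x, P) = -x
1/X(79, F(3, 9)) = 1/(-1*79) = 1/(-79) = -1/79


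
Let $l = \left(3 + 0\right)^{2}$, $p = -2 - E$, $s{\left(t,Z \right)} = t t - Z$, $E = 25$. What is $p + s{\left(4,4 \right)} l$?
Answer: $81$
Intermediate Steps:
$s{\left(t,Z \right)} = t^{2} - Z$
$p = -27$ ($p = -2 - 25 = -27$)
$l = 9$ ($l = 3^{2} = 9$)
$p + s{\left(4,4 \right)} l = -27 + \left(4^{2} - 4\right) 9 = -27 + \left(16 - 4\right) 9 = -27 + 12 \cdot 9 = -27 + 108 = 81$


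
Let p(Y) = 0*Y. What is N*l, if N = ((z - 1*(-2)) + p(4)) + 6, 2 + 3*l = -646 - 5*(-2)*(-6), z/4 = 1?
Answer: -2832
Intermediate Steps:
z = 4 (z = 4*1 = 4)
p(Y) = 0
l = -236 (l = -2/3 + (-646 - 5*(-2)*(-6))/3 = -2/3 + (-646 + 10*(-6))/3 = -2/3 + (-646 - 60)/3 = -2/3 + (1/3)*(-706) = -2/3 - 706/3 = -236)
N = 12 (N = ((4 - 1*(-2)) + 0) + 6 = ((4 + 2) + 0) + 6 = (6 + 0) + 6 = 6 + 6 = 12)
N*l = 12*(-236) = -2832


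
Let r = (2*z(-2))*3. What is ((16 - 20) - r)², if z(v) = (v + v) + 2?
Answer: 64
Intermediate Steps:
z(v) = 2 + 2*v (z(v) = 2*v + 2 = 2 + 2*v)
r = -12 (r = (2*(2 + 2*(-2)))*3 = (2*(2 - 4))*3 = (2*(-2))*3 = -4*3 = -12)
((16 - 20) - r)² = ((16 - 20) - 1*(-12))² = (-4 + 12)² = 8² = 64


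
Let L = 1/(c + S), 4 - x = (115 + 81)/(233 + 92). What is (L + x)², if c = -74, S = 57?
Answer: 340144249/30525625 ≈ 11.143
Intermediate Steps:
x = 1104/325 (x = 4 - (115 + 81)/(233 + 92) = 4 - 196/325 = 1104/325 ≈ 3.3969)
L = -1/17 (L = 1/(-74 + 57) = 1/(-17) = -1/17 ≈ -0.058824)
(L + x)² = (-1/17 + 1104/325)² = (18443/5525)² = 340144249/30525625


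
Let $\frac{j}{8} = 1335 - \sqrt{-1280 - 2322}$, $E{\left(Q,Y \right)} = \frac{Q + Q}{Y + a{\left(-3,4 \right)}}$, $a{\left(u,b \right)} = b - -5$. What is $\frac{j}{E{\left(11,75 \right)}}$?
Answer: $\frac{448560}{11} - \frac{336 i \sqrt{3602}}{11} \approx 40778.0 - 1833.2 i$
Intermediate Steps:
$a{\left(u,b \right)} = 5 + b$ ($a{\left(u,b \right)} = b + 5 = 5 + b$)
$E{\left(Q,Y \right)} = \frac{2 Q}{9 + Y}$ ($E{\left(Q,Y \right)} = \frac{Q + Q}{Y + \left(5 + 4\right)} = \frac{2 Q}{Y + 9} = \frac{2 Q}{9 + Y}$)
$j = 10680 - 8 i \sqrt{3602}$ ($j = 8 \left(1335 - \sqrt{-1280 - 2322}\right) = 8 \left(1335 - \sqrt{-3602}\right) = 8 \left(1335 - i \sqrt{3602}\right) = 10680 - 8 i \sqrt{3602} \approx 10680.0 - 480.13 i$)
$\frac{j}{E{\left(11,75 \right)}} = \frac{10680 - 8 i \sqrt{3602}}{2 \cdot 11 \frac{1}{9 + 75}} = \frac{10680 - 8 i \sqrt{3602}}{2 \cdot 11 \cdot \frac{1}{84}} = \frac{10680 - 8 i \sqrt{3602}}{\frac{11}{42}} = \left(10680 - 8 i \sqrt{3602}\right) \frac{42}{11} = \frac{448560}{11} - \frac{336 i \sqrt{3602}}{11}$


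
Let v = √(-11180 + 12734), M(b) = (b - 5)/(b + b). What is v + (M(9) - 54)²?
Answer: 234256/81 + √1554 ≈ 2931.5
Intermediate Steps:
M(b) = (-5 + b)/(2*b) (M(b) = (-5 + b)/((2*b)) = (-5 + b)*(1/(2*b)) = (-5 + b)/(2*b))
v = √1554 ≈ 39.421
v + (M(9) - 54)² = √1554 + ((½)*(-5 + 9)/9 - 54)² = √1554 + ((½)*(⅑)*4 - 54)² = √1554 + (2/9 - 54)² = √1554 + (-484/9)² = √1554 + 234256/81 = 234256/81 + √1554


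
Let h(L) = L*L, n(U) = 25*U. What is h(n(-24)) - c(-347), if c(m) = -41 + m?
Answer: 360388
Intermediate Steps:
h(L) = L²
h(n(-24)) - c(-347) = (25*(-24))² - (-41 - 347) = (-600)² - 1*(-388) = 360000 + 388 = 360388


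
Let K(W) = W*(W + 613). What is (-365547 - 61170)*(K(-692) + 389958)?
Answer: -189729472842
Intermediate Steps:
K(W) = W*(613 + W)
(-365547 - 61170)*(K(-692) + 389958) = (-365547 - 61170)*(-692*(613 - 692) + 389958) = -426717*(-692*(-79) + 389958) = -426717*(54668 + 389958) = -426717*444626 = -189729472842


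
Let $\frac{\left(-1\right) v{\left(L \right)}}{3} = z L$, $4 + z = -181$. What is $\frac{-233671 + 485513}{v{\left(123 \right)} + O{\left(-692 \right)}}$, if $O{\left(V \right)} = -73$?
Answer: $\frac{125921}{34096} \approx 3.6931$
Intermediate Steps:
$z = -185$ ($z = -4 - 181 = -185$)
$v{\left(L \right)} = 555 L$ ($v{\left(L \right)} = - 3 \left(- 185 L\right) = 555 L$)
$\frac{-233671 + 485513}{v{\left(123 \right)} + O{\left(-692 \right)}} = \frac{-233671 + 485513}{555 \cdot 123 - 73} = \frac{251842}{68265 - 73} = \frac{251842}{68192} = 251842 \cdot \frac{1}{68192} = \frac{125921}{34096}$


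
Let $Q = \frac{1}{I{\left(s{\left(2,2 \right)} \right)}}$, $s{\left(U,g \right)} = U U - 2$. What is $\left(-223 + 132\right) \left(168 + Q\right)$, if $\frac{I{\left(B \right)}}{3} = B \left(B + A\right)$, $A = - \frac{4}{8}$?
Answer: $- \frac{137683}{9} \approx -15298.0$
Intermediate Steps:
$A = - \frac{1}{2}$ ($A = \left(-4\right) \frac{1}{8} = - \frac{1}{2} \approx -0.5$)
$s{\left(U,g \right)} = -2 + U^{2}$ ($s{\left(U,g \right)} = U^{2} - 2 = -2 + U^{2}$)
$I{\left(B \right)} = 3 B \left(- \frac{1}{2} + B\right)$ ($I{\left(B \right)} = 3 B \left(B - \frac{1}{2}\right) = 3 B \left(- \frac{1}{2} + B\right)$)
$Q = \frac{1}{9}$ ($Q = \frac{1}{\frac{3}{2} \left(-2 + 2^{2}\right) \left(-1 + 2 \left(-2 + 2^{2}\right)\right)} = \frac{1}{\frac{3}{2} \left(-2 + 4\right) \left(-1 + 2 \left(-2 + 4\right)\right)} = \frac{1}{\frac{3}{2} \cdot 2 \left(-1 + 2 \cdot 2\right)} = \frac{1}{\frac{3}{2} \cdot 2 \left(-1 + 4\right)} = \frac{1}{\frac{3}{2} \cdot 2 \cdot 3} = \frac{1}{9} \approx 0.11111$)
$\left(-223 + 132\right) \left(168 + Q\right) = \left(-223 + 132\right) \left(168 + \frac{1}{9}\right) = \left(-91\right) \frac{1513}{9} = - \frac{137683}{9}$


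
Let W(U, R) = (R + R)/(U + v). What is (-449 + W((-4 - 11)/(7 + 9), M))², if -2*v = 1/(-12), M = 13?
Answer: 422508025/1849 ≈ 2.2851e+5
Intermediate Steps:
v = 1/24 (v = -½/(-12) = -½*(-1/12) = 1/24 ≈ 0.041667)
W(U, R) = 2*R/(1/24 + U) (W(U, R) = (R + R)/(U + 1/24) = (2*R)/(1/24 + U) = 2*R/(1/24 + U))
(-449 + W((-4 - 11)/(7 + 9), M))² = (-449 + 48*13/(1 + 24*((-4 - 11)/(7 + 9))))² = (-449 + 48*13/(1 + 24*(-15/16)))² = (-449 + 48*13/(1 - 45/2))² = (-449 + 48*13/(-43/2))² = (-449 + 48*13*(-2/43))² = (-449 - 1248/43)² = (-20555/43)² = 422508025/1849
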